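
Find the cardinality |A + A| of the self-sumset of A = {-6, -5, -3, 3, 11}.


A + A = {a + a' : a, a' ∈ A}; |A| = 5.
General bounds: 2|A| - 1 ≤ |A + A| ≤ |A|(|A|+1)/2, i.e. 9 ≤ |A + A| ≤ 15.
Lower bound 2|A|-1 is attained iff A is an arithmetic progression.
Enumerate sums a + a' for a ≤ a' (symmetric, so this suffices):
a = -6: -6+-6=-12, -6+-5=-11, -6+-3=-9, -6+3=-3, -6+11=5
a = -5: -5+-5=-10, -5+-3=-8, -5+3=-2, -5+11=6
a = -3: -3+-3=-6, -3+3=0, -3+11=8
a = 3: 3+3=6, 3+11=14
a = 11: 11+11=22
Distinct sums: {-12, -11, -10, -9, -8, -6, -3, -2, 0, 5, 6, 8, 14, 22}
|A + A| = 14

|A + A| = 14


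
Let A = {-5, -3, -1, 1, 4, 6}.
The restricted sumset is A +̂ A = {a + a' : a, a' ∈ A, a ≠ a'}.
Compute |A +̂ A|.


Restricted sumset: A +̂ A = {a + a' : a ∈ A, a' ∈ A, a ≠ a'}.
Equivalently, take A + A and drop any sum 2a that is achievable ONLY as a + a for a ∈ A (i.e. sums representable only with equal summands).
Enumerate pairs (a, a') with a < a' (symmetric, so each unordered pair gives one sum; this covers all a ≠ a'):
  -5 + -3 = -8
  -5 + -1 = -6
  -5 + 1 = -4
  -5 + 4 = -1
  -5 + 6 = 1
  -3 + -1 = -4
  -3 + 1 = -2
  -3 + 4 = 1
  -3 + 6 = 3
  -1 + 1 = 0
  -1 + 4 = 3
  -1 + 6 = 5
  1 + 4 = 5
  1 + 6 = 7
  4 + 6 = 10
Collected distinct sums: {-8, -6, -4, -2, -1, 0, 1, 3, 5, 7, 10}
|A +̂ A| = 11
(Reference bound: |A +̂ A| ≥ 2|A| - 3 for |A| ≥ 2, with |A| = 6 giving ≥ 9.)

|A +̂ A| = 11


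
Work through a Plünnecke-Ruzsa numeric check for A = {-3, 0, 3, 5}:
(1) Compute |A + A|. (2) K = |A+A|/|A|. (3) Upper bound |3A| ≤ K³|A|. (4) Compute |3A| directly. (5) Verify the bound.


|A| = 4.
Step 1: Compute A + A by enumerating all 16 pairs.
A + A = {-6, -3, 0, 2, 3, 5, 6, 8, 10}, so |A + A| = 9.
Step 2: Doubling constant K = |A + A|/|A| = 9/4 = 9/4 ≈ 2.2500.
Step 3: Plünnecke-Ruzsa gives |3A| ≤ K³·|A| = (2.2500)³ · 4 ≈ 45.5625.
Step 4: Compute 3A = A + A + A directly by enumerating all triples (a,b,c) ∈ A³; |3A| = 16.
Step 5: Check 16 ≤ 45.5625? Yes ✓.

K = 9/4, Plünnecke-Ruzsa bound K³|A| ≈ 45.5625, |3A| = 16, inequality holds.


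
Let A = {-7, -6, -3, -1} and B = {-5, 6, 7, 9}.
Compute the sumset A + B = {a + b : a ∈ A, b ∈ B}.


A + B = {a + b : a ∈ A, b ∈ B}.
Enumerate all |A|·|B| = 4·4 = 16 pairs (a, b) and collect distinct sums.
a = -7: -7+-5=-12, -7+6=-1, -7+7=0, -7+9=2
a = -6: -6+-5=-11, -6+6=0, -6+7=1, -6+9=3
a = -3: -3+-5=-8, -3+6=3, -3+7=4, -3+9=6
a = -1: -1+-5=-6, -1+6=5, -1+7=6, -1+9=8
Collecting distinct sums: A + B = {-12, -11, -8, -6, -1, 0, 1, 2, 3, 4, 5, 6, 8}
|A + B| = 13

A + B = {-12, -11, -8, -6, -1, 0, 1, 2, 3, 4, 5, 6, 8}


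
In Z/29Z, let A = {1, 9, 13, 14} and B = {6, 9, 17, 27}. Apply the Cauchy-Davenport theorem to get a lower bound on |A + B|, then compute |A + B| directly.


Cauchy-Davenport: |A + B| ≥ min(p, |A| + |B| - 1) for A, B nonempty in Z/pZ.
|A| = 4, |B| = 4, p = 29.
CD lower bound = min(29, 4 + 4 - 1) = min(29, 7) = 7.
Compute A + B mod 29 directly:
a = 1: 1+6=7, 1+9=10, 1+17=18, 1+27=28
a = 9: 9+6=15, 9+9=18, 9+17=26, 9+27=7
a = 13: 13+6=19, 13+9=22, 13+17=1, 13+27=11
a = 14: 14+6=20, 14+9=23, 14+17=2, 14+27=12
A + B = {1, 2, 7, 10, 11, 12, 15, 18, 19, 20, 22, 23, 26, 28}, so |A + B| = 14.
Verify: 14 ≥ 7? Yes ✓.

CD lower bound = 7, actual |A + B| = 14.


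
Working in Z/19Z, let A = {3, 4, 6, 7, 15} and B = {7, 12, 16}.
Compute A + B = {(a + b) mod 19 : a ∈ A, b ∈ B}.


Work in Z/19Z: reduce every sum a + b modulo 19.
Enumerate all 15 pairs:
a = 3: 3+7=10, 3+12=15, 3+16=0
a = 4: 4+7=11, 4+12=16, 4+16=1
a = 6: 6+7=13, 6+12=18, 6+16=3
a = 7: 7+7=14, 7+12=0, 7+16=4
a = 15: 15+7=3, 15+12=8, 15+16=12
Distinct residues collected: {0, 1, 3, 4, 8, 10, 11, 12, 13, 14, 15, 16, 18}
|A + B| = 13 (out of 19 total residues).

A + B = {0, 1, 3, 4, 8, 10, 11, 12, 13, 14, 15, 16, 18}


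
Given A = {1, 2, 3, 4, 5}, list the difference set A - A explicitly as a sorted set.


A - A = {a - a' : a, a' ∈ A}.
Compute a - a' for each ordered pair (a, a'):
a = 1: 1-1=0, 1-2=-1, 1-3=-2, 1-4=-3, 1-5=-4
a = 2: 2-1=1, 2-2=0, 2-3=-1, 2-4=-2, 2-5=-3
a = 3: 3-1=2, 3-2=1, 3-3=0, 3-4=-1, 3-5=-2
a = 4: 4-1=3, 4-2=2, 4-3=1, 4-4=0, 4-5=-1
a = 5: 5-1=4, 5-2=3, 5-3=2, 5-4=1, 5-5=0
Collecting distinct values (and noting 0 appears from a-a):
A - A = {-4, -3, -2, -1, 0, 1, 2, 3, 4}
|A - A| = 9

A - A = {-4, -3, -2, -1, 0, 1, 2, 3, 4}


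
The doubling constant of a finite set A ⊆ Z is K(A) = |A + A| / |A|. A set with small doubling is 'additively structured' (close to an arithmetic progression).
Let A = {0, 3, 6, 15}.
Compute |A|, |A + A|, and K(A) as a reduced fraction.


|A| = 4.
Compute A + A by enumerating all 16 pairs.
A + A = {0, 3, 6, 9, 12, 15, 18, 21, 30}, so |A + A| = 9.
K = |A + A| / |A| = 9/4 (already in lowest terms) ≈ 2.2500.
Reference: AP of size 4 gives K = 7/4 ≈ 1.7500; a fully generic set of size 4 gives K ≈ 2.5000.

|A| = 4, |A + A| = 9, K = 9/4.


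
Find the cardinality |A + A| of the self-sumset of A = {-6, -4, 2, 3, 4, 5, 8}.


A + A = {a + a' : a, a' ∈ A}; |A| = 7.
General bounds: 2|A| - 1 ≤ |A + A| ≤ |A|(|A|+1)/2, i.e. 13 ≤ |A + A| ≤ 28.
Lower bound 2|A|-1 is attained iff A is an arithmetic progression.
Enumerate sums a + a' for a ≤ a' (symmetric, so this suffices):
a = -6: -6+-6=-12, -6+-4=-10, -6+2=-4, -6+3=-3, -6+4=-2, -6+5=-1, -6+8=2
a = -4: -4+-4=-8, -4+2=-2, -4+3=-1, -4+4=0, -4+5=1, -4+8=4
a = 2: 2+2=4, 2+3=5, 2+4=6, 2+5=7, 2+8=10
a = 3: 3+3=6, 3+4=7, 3+5=8, 3+8=11
a = 4: 4+4=8, 4+5=9, 4+8=12
a = 5: 5+5=10, 5+8=13
a = 8: 8+8=16
Distinct sums: {-12, -10, -8, -4, -3, -2, -1, 0, 1, 2, 4, 5, 6, 7, 8, 9, 10, 11, 12, 13, 16}
|A + A| = 21

|A + A| = 21


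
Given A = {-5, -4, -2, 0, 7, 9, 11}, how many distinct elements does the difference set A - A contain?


A - A = {a - a' : a, a' ∈ A}; |A| = 7.
Bounds: 2|A|-1 ≤ |A - A| ≤ |A|² - |A| + 1, i.e. 13 ≤ |A - A| ≤ 43.
Note: 0 ∈ A - A always (from a - a). The set is symmetric: if d ∈ A - A then -d ∈ A - A.
Enumerate nonzero differences d = a - a' with a > a' (then include -d):
Positive differences: {1, 2, 3, 4, 5, 7, 9, 11, 12, 13, 14, 15, 16}
Full difference set: {0} ∪ (positive diffs) ∪ (negative diffs).
|A - A| = 1 + 2·13 = 27 (matches direct enumeration: 27).

|A - A| = 27


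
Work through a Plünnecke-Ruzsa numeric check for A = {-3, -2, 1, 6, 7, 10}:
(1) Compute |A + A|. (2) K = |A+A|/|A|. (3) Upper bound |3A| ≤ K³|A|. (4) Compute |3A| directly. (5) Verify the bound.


|A| = 6.
Step 1: Compute A + A by enumerating all 36 pairs.
A + A = {-6, -5, -4, -2, -1, 2, 3, 4, 5, 7, 8, 11, 12, 13, 14, 16, 17, 20}, so |A + A| = 18.
Step 2: Doubling constant K = |A + A|/|A| = 18/6 = 18/6 ≈ 3.0000.
Step 3: Plünnecke-Ruzsa gives |3A| ≤ K³·|A| = (3.0000)³ · 6 ≈ 162.0000.
Step 4: Compute 3A = A + A + A directly by enumerating all triples (a,b,c) ∈ A³; |3A| = 34.
Step 5: Check 34 ≤ 162.0000? Yes ✓.

K = 18/6, Plünnecke-Ruzsa bound K³|A| ≈ 162.0000, |3A| = 34, inequality holds.


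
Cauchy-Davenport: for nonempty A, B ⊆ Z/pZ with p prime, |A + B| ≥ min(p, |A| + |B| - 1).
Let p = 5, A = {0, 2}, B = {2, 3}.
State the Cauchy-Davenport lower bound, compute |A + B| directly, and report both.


Cauchy-Davenport: |A + B| ≥ min(p, |A| + |B| - 1) for A, B nonempty in Z/pZ.
|A| = 2, |B| = 2, p = 5.
CD lower bound = min(5, 2 + 2 - 1) = min(5, 3) = 3.
Compute A + B mod 5 directly:
a = 0: 0+2=2, 0+3=3
a = 2: 2+2=4, 2+3=0
A + B = {0, 2, 3, 4}, so |A + B| = 4.
Verify: 4 ≥ 3? Yes ✓.

CD lower bound = 3, actual |A + B| = 4.


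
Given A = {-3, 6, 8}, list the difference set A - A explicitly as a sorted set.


A - A = {a - a' : a, a' ∈ A}.
Compute a - a' for each ordered pair (a, a'):
a = -3: -3--3=0, -3-6=-9, -3-8=-11
a = 6: 6--3=9, 6-6=0, 6-8=-2
a = 8: 8--3=11, 8-6=2, 8-8=0
Collecting distinct values (and noting 0 appears from a-a):
A - A = {-11, -9, -2, 0, 2, 9, 11}
|A - A| = 7

A - A = {-11, -9, -2, 0, 2, 9, 11}


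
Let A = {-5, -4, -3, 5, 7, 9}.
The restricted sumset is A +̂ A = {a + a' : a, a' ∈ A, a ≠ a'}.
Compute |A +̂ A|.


Restricted sumset: A +̂ A = {a + a' : a ∈ A, a' ∈ A, a ≠ a'}.
Equivalently, take A + A and drop any sum 2a that is achievable ONLY as a + a for a ∈ A (i.e. sums representable only with equal summands).
Enumerate pairs (a, a') with a < a' (symmetric, so each unordered pair gives one sum; this covers all a ≠ a'):
  -5 + -4 = -9
  -5 + -3 = -8
  -5 + 5 = 0
  -5 + 7 = 2
  -5 + 9 = 4
  -4 + -3 = -7
  -4 + 5 = 1
  -4 + 7 = 3
  -4 + 9 = 5
  -3 + 5 = 2
  -3 + 7 = 4
  -3 + 9 = 6
  5 + 7 = 12
  5 + 9 = 14
  7 + 9 = 16
Collected distinct sums: {-9, -8, -7, 0, 1, 2, 3, 4, 5, 6, 12, 14, 16}
|A +̂ A| = 13
(Reference bound: |A +̂ A| ≥ 2|A| - 3 for |A| ≥ 2, with |A| = 6 giving ≥ 9.)

|A +̂ A| = 13


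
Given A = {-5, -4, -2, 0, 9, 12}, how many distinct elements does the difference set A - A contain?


A - A = {a - a' : a, a' ∈ A}; |A| = 6.
Bounds: 2|A|-1 ≤ |A - A| ≤ |A|² - |A| + 1, i.e. 11 ≤ |A - A| ≤ 31.
Note: 0 ∈ A - A always (from a - a). The set is symmetric: if d ∈ A - A then -d ∈ A - A.
Enumerate nonzero differences d = a - a' with a > a' (then include -d):
Positive differences: {1, 2, 3, 4, 5, 9, 11, 12, 13, 14, 16, 17}
Full difference set: {0} ∪ (positive diffs) ∪ (negative diffs).
|A - A| = 1 + 2·12 = 25 (matches direct enumeration: 25).

|A - A| = 25


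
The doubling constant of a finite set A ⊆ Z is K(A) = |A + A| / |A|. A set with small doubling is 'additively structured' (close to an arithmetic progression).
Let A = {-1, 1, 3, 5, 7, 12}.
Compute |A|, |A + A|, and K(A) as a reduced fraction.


|A| = 6.
Compute A + A by enumerating all 36 pairs.
A + A = {-2, 0, 2, 4, 6, 8, 10, 11, 12, 13, 14, 15, 17, 19, 24}, so |A + A| = 15.
K = |A + A| / |A| = 15/6 = 5/2 ≈ 2.5000.
Reference: AP of size 6 gives K = 11/6 ≈ 1.8333; a fully generic set of size 6 gives K ≈ 3.5000.

|A| = 6, |A + A| = 15, K = 15/6 = 5/2.


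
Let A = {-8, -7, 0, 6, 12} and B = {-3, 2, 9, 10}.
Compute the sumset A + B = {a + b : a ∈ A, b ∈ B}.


A + B = {a + b : a ∈ A, b ∈ B}.
Enumerate all |A|·|B| = 5·4 = 20 pairs (a, b) and collect distinct sums.
a = -8: -8+-3=-11, -8+2=-6, -8+9=1, -8+10=2
a = -7: -7+-3=-10, -7+2=-5, -7+9=2, -7+10=3
a = 0: 0+-3=-3, 0+2=2, 0+9=9, 0+10=10
a = 6: 6+-3=3, 6+2=8, 6+9=15, 6+10=16
a = 12: 12+-3=9, 12+2=14, 12+9=21, 12+10=22
Collecting distinct sums: A + B = {-11, -10, -6, -5, -3, 1, 2, 3, 8, 9, 10, 14, 15, 16, 21, 22}
|A + B| = 16

A + B = {-11, -10, -6, -5, -3, 1, 2, 3, 8, 9, 10, 14, 15, 16, 21, 22}


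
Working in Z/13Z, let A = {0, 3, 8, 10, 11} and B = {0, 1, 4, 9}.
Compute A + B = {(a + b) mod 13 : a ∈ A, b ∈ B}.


Work in Z/13Z: reduce every sum a + b modulo 13.
Enumerate all 20 pairs:
a = 0: 0+0=0, 0+1=1, 0+4=4, 0+9=9
a = 3: 3+0=3, 3+1=4, 3+4=7, 3+9=12
a = 8: 8+0=8, 8+1=9, 8+4=12, 8+9=4
a = 10: 10+0=10, 10+1=11, 10+4=1, 10+9=6
a = 11: 11+0=11, 11+1=12, 11+4=2, 11+9=7
Distinct residues collected: {0, 1, 2, 3, 4, 6, 7, 8, 9, 10, 11, 12}
|A + B| = 12 (out of 13 total residues).

A + B = {0, 1, 2, 3, 4, 6, 7, 8, 9, 10, 11, 12}


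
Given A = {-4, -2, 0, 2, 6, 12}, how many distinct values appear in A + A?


A + A = {a + a' : a, a' ∈ A}; |A| = 6.
General bounds: 2|A| - 1 ≤ |A + A| ≤ |A|(|A|+1)/2, i.e. 11 ≤ |A + A| ≤ 21.
Lower bound 2|A|-1 is attained iff A is an arithmetic progression.
Enumerate sums a + a' for a ≤ a' (symmetric, so this suffices):
a = -4: -4+-4=-8, -4+-2=-6, -4+0=-4, -4+2=-2, -4+6=2, -4+12=8
a = -2: -2+-2=-4, -2+0=-2, -2+2=0, -2+6=4, -2+12=10
a = 0: 0+0=0, 0+2=2, 0+6=6, 0+12=12
a = 2: 2+2=4, 2+6=8, 2+12=14
a = 6: 6+6=12, 6+12=18
a = 12: 12+12=24
Distinct sums: {-8, -6, -4, -2, 0, 2, 4, 6, 8, 10, 12, 14, 18, 24}
|A + A| = 14

|A + A| = 14


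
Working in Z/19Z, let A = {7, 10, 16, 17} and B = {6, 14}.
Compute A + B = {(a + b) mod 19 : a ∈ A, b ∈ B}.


Work in Z/19Z: reduce every sum a + b modulo 19.
Enumerate all 8 pairs:
a = 7: 7+6=13, 7+14=2
a = 10: 10+6=16, 10+14=5
a = 16: 16+6=3, 16+14=11
a = 17: 17+6=4, 17+14=12
Distinct residues collected: {2, 3, 4, 5, 11, 12, 13, 16}
|A + B| = 8 (out of 19 total residues).

A + B = {2, 3, 4, 5, 11, 12, 13, 16}


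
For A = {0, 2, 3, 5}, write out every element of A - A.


A - A = {a - a' : a, a' ∈ A}.
Compute a - a' for each ordered pair (a, a'):
a = 0: 0-0=0, 0-2=-2, 0-3=-3, 0-5=-5
a = 2: 2-0=2, 2-2=0, 2-3=-1, 2-5=-3
a = 3: 3-0=3, 3-2=1, 3-3=0, 3-5=-2
a = 5: 5-0=5, 5-2=3, 5-3=2, 5-5=0
Collecting distinct values (and noting 0 appears from a-a):
A - A = {-5, -3, -2, -1, 0, 1, 2, 3, 5}
|A - A| = 9

A - A = {-5, -3, -2, -1, 0, 1, 2, 3, 5}


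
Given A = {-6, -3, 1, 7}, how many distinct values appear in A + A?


A + A = {a + a' : a, a' ∈ A}; |A| = 4.
General bounds: 2|A| - 1 ≤ |A + A| ≤ |A|(|A|+1)/2, i.e. 7 ≤ |A + A| ≤ 10.
Lower bound 2|A|-1 is attained iff A is an arithmetic progression.
Enumerate sums a + a' for a ≤ a' (symmetric, so this suffices):
a = -6: -6+-6=-12, -6+-3=-9, -6+1=-5, -6+7=1
a = -3: -3+-3=-6, -3+1=-2, -3+7=4
a = 1: 1+1=2, 1+7=8
a = 7: 7+7=14
Distinct sums: {-12, -9, -6, -5, -2, 1, 2, 4, 8, 14}
|A + A| = 10

|A + A| = 10


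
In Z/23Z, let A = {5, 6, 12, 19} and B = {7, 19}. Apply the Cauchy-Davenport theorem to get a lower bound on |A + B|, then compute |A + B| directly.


Cauchy-Davenport: |A + B| ≥ min(p, |A| + |B| - 1) for A, B nonempty in Z/pZ.
|A| = 4, |B| = 2, p = 23.
CD lower bound = min(23, 4 + 2 - 1) = min(23, 5) = 5.
Compute A + B mod 23 directly:
a = 5: 5+7=12, 5+19=1
a = 6: 6+7=13, 6+19=2
a = 12: 12+7=19, 12+19=8
a = 19: 19+7=3, 19+19=15
A + B = {1, 2, 3, 8, 12, 13, 15, 19}, so |A + B| = 8.
Verify: 8 ≥ 5? Yes ✓.

CD lower bound = 5, actual |A + B| = 8.


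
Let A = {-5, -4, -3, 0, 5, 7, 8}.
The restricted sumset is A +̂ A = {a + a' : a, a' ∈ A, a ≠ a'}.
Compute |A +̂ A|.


Restricted sumset: A +̂ A = {a + a' : a ∈ A, a' ∈ A, a ≠ a'}.
Equivalently, take A + A and drop any sum 2a that is achievable ONLY as a + a for a ∈ A (i.e. sums representable only with equal summands).
Enumerate pairs (a, a') with a < a' (symmetric, so each unordered pair gives one sum; this covers all a ≠ a'):
  -5 + -4 = -9
  -5 + -3 = -8
  -5 + 0 = -5
  -5 + 5 = 0
  -5 + 7 = 2
  -5 + 8 = 3
  -4 + -3 = -7
  -4 + 0 = -4
  -4 + 5 = 1
  -4 + 7 = 3
  -4 + 8 = 4
  -3 + 0 = -3
  -3 + 5 = 2
  -3 + 7 = 4
  -3 + 8 = 5
  0 + 5 = 5
  0 + 7 = 7
  0 + 8 = 8
  5 + 7 = 12
  5 + 8 = 13
  7 + 8 = 15
Collected distinct sums: {-9, -8, -7, -5, -4, -3, 0, 1, 2, 3, 4, 5, 7, 8, 12, 13, 15}
|A +̂ A| = 17
(Reference bound: |A +̂ A| ≥ 2|A| - 3 for |A| ≥ 2, with |A| = 7 giving ≥ 11.)

|A +̂ A| = 17


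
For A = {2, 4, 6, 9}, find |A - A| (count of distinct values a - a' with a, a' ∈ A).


A - A = {a - a' : a, a' ∈ A}; |A| = 4.
Bounds: 2|A|-1 ≤ |A - A| ≤ |A|² - |A| + 1, i.e. 7 ≤ |A - A| ≤ 13.
Note: 0 ∈ A - A always (from a - a). The set is symmetric: if d ∈ A - A then -d ∈ A - A.
Enumerate nonzero differences d = a - a' with a > a' (then include -d):
Positive differences: {2, 3, 4, 5, 7}
Full difference set: {0} ∪ (positive diffs) ∪ (negative diffs).
|A - A| = 1 + 2·5 = 11 (matches direct enumeration: 11).

|A - A| = 11


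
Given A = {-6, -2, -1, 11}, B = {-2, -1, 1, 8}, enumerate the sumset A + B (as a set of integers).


A + B = {a + b : a ∈ A, b ∈ B}.
Enumerate all |A|·|B| = 4·4 = 16 pairs (a, b) and collect distinct sums.
a = -6: -6+-2=-8, -6+-1=-7, -6+1=-5, -6+8=2
a = -2: -2+-2=-4, -2+-1=-3, -2+1=-1, -2+8=6
a = -1: -1+-2=-3, -1+-1=-2, -1+1=0, -1+8=7
a = 11: 11+-2=9, 11+-1=10, 11+1=12, 11+8=19
Collecting distinct sums: A + B = {-8, -7, -5, -4, -3, -2, -1, 0, 2, 6, 7, 9, 10, 12, 19}
|A + B| = 15

A + B = {-8, -7, -5, -4, -3, -2, -1, 0, 2, 6, 7, 9, 10, 12, 19}


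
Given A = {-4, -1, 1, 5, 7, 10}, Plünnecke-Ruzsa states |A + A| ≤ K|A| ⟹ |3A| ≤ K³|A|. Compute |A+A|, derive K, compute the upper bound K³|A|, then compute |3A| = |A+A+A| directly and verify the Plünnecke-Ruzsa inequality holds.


|A| = 6.
Step 1: Compute A + A by enumerating all 36 pairs.
A + A = {-8, -5, -3, -2, 0, 1, 2, 3, 4, 6, 8, 9, 10, 11, 12, 14, 15, 17, 20}, so |A + A| = 19.
Step 2: Doubling constant K = |A + A|/|A| = 19/6 = 19/6 ≈ 3.1667.
Step 3: Plünnecke-Ruzsa gives |3A| ≤ K³·|A| = (3.1667)³ · 6 ≈ 190.5278.
Step 4: Compute 3A = A + A + A directly by enumerating all triples (a,b,c) ∈ A³; |3A| = 35.
Step 5: Check 35 ≤ 190.5278? Yes ✓.

K = 19/6, Plünnecke-Ruzsa bound K³|A| ≈ 190.5278, |3A| = 35, inequality holds.


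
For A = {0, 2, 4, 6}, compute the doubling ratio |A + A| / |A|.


|A| = 4.
Compute A + A by enumerating all 16 pairs.
A + A = {0, 2, 4, 6, 8, 10, 12}, so |A + A| = 7.
K = |A + A| / |A| = 7/4 (already in lowest terms) ≈ 1.7500.
Reference: AP of size 4 gives K = 7/4 ≈ 1.7500; a fully generic set of size 4 gives K ≈ 2.5000.

|A| = 4, |A + A| = 7, K = 7/4.


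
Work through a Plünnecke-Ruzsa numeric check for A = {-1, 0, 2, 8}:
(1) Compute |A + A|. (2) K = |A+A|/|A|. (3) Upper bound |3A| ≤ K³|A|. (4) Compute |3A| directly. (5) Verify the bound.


|A| = 4.
Step 1: Compute A + A by enumerating all 16 pairs.
A + A = {-2, -1, 0, 1, 2, 4, 7, 8, 10, 16}, so |A + A| = 10.
Step 2: Doubling constant K = |A + A|/|A| = 10/4 = 10/4 ≈ 2.5000.
Step 3: Plünnecke-Ruzsa gives |3A| ≤ K³·|A| = (2.5000)³ · 4 ≈ 62.5000.
Step 4: Compute 3A = A + A + A directly by enumerating all triples (a,b,c) ∈ A³; |3A| = 18.
Step 5: Check 18 ≤ 62.5000? Yes ✓.

K = 10/4, Plünnecke-Ruzsa bound K³|A| ≈ 62.5000, |3A| = 18, inequality holds.


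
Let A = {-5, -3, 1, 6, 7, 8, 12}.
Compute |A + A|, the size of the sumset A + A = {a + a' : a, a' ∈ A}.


A + A = {a + a' : a, a' ∈ A}; |A| = 7.
General bounds: 2|A| - 1 ≤ |A + A| ≤ |A|(|A|+1)/2, i.e. 13 ≤ |A + A| ≤ 28.
Lower bound 2|A|-1 is attained iff A is an arithmetic progression.
Enumerate sums a + a' for a ≤ a' (symmetric, so this suffices):
a = -5: -5+-5=-10, -5+-3=-8, -5+1=-4, -5+6=1, -5+7=2, -5+8=3, -5+12=7
a = -3: -3+-3=-6, -3+1=-2, -3+6=3, -3+7=4, -3+8=5, -3+12=9
a = 1: 1+1=2, 1+6=7, 1+7=8, 1+8=9, 1+12=13
a = 6: 6+6=12, 6+7=13, 6+8=14, 6+12=18
a = 7: 7+7=14, 7+8=15, 7+12=19
a = 8: 8+8=16, 8+12=20
a = 12: 12+12=24
Distinct sums: {-10, -8, -6, -4, -2, 1, 2, 3, 4, 5, 7, 8, 9, 12, 13, 14, 15, 16, 18, 19, 20, 24}
|A + A| = 22

|A + A| = 22


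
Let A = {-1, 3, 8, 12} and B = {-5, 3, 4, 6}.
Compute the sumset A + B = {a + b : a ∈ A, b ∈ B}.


A + B = {a + b : a ∈ A, b ∈ B}.
Enumerate all |A|·|B| = 4·4 = 16 pairs (a, b) and collect distinct sums.
a = -1: -1+-5=-6, -1+3=2, -1+4=3, -1+6=5
a = 3: 3+-5=-2, 3+3=6, 3+4=7, 3+6=9
a = 8: 8+-5=3, 8+3=11, 8+4=12, 8+6=14
a = 12: 12+-5=7, 12+3=15, 12+4=16, 12+6=18
Collecting distinct sums: A + B = {-6, -2, 2, 3, 5, 6, 7, 9, 11, 12, 14, 15, 16, 18}
|A + B| = 14

A + B = {-6, -2, 2, 3, 5, 6, 7, 9, 11, 12, 14, 15, 16, 18}


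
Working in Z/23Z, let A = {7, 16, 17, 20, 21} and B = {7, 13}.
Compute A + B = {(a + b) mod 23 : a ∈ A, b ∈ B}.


Work in Z/23Z: reduce every sum a + b modulo 23.
Enumerate all 10 pairs:
a = 7: 7+7=14, 7+13=20
a = 16: 16+7=0, 16+13=6
a = 17: 17+7=1, 17+13=7
a = 20: 20+7=4, 20+13=10
a = 21: 21+7=5, 21+13=11
Distinct residues collected: {0, 1, 4, 5, 6, 7, 10, 11, 14, 20}
|A + B| = 10 (out of 23 total residues).

A + B = {0, 1, 4, 5, 6, 7, 10, 11, 14, 20}


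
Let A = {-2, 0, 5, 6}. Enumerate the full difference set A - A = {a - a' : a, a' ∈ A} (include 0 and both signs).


A - A = {a - a' : a, a' ∈ A}.
Compute a - a' for each ordered pair (a, a'):
a = -2: -2--2=0, -2-0=-2, -2-5=-7, -2-6=-8
a = 0: 0--2=2, 0-0=0, 0-5=-5, 0-6=-6
a = 5: 5--2=7, 5-0=5, 5-5=0, 5-6=-1
a = 6: 6--2=8, 6-0=6, 6-5=1, 6-6=0
Collecting distinct values (and noting 0 appears from a-a):
A - A = {-8, -7, -6, -5, -2, -1, 0, 1, 2, 5, 6, 7, 8}
|A - A| = 13

A - A = {-8, -7, -6, -5, -2, -1, 0, 1, 2, 5, 6, 7, 8}


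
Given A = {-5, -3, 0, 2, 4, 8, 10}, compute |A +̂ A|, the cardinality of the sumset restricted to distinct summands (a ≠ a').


Restricted sumset: A +̂ A = {a + a' : a ∈ A, a' ∈ A, a ≠ a'}.
Equivalently, take A + A and drop any sum 2a that is achievable ONLY as a + a for a ∈ A (i.e. sums representable only with equal summands).
Enumerate pairs (a, a') with a < a' (symmetric, so each unordered pair gives one sum; this covers all a ≠ a'):
  -5 + -3 = -8
  -5 + 0 = -5
  -5 + 2 = -3
  -5 + 4 = -1
  -5 + 8 = 3
  -5 + 10 = 5
  -3 + 0 = -3
  -3 + 2 = -1
  -3 + 4 = 1
  -3 + 8 = 5
  -3 + 10 = 7
  0 + 2 = 2
  0 + 4 = 4
  0 + 8 = 8
  0 + 10 = 10
  2 + 4 = 6
  2 + 8 = 10
  2 + 10 = 12
  4 + 8 = 12
  4 + 10 = 14
  8 + 10 = 18
Collected distinct sums: {-8, -5, -3, -1, 1, 2, 3, 4, 5, 6, 7, 8, 10, 12, 14, 18}
|A +̂ A| = 16
(Reference bound: |A +̂ A| ≥ 2|A| - 3 for |A| ≥ 2, with |A| = 7 giving ≥ 11.)

|A +̂ A| = 16


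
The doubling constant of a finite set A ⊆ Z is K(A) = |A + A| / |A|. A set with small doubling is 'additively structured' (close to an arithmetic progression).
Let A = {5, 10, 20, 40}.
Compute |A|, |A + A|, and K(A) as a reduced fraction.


|A| = 4.
Compute A + A by enumerating all 16 pairs.
A + A = {10, 15, 20, 25, 30, 40, 45, 50, 60, 80}, so |A + A| = 10.
K = |A + A| / |A| = 10/4 = 5/2 ≈ 2.5000.
Reference: AP of size 4 gives K = 7/4 ≈ 1.7500; a fully generic set of size 4 gives K ≈ 2.5000.

|A| = 4, |A + A| = 10, K = 10/4 = 5/2.


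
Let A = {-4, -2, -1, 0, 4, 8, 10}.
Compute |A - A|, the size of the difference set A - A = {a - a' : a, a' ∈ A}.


A - A = {a - a' : a, a' ∈ A}; |A| = 7.
Bounds: 2|A|-1 ≤ |A - A| ≤ |A|² - |A| + 1, i.e. 13 ≤ |A - A| ≤ 43.
Note: 0 ∈ A - A always (from a - a). The set is symmetric: if d ∈ A - A then -d ∈ A - A.
Enumerate nonzero differences d = a - a' with a > a' (then include -d):
Positive differences: {1, 2, 3, 4, 5, 6, 8, 9, 10, 11, 12, 14}
Full difference set: {0} ∪ (positive diffs) ∪ (negative diffs).
|A - A| = 1 + 2·12 = 25 (matches direct enumeration: 25).

|A - A| = 25


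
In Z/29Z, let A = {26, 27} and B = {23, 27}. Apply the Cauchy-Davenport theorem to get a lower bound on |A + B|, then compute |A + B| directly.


Cauchy-Davenport: |A + B| ≥ min(p, |A| + |B| - 1) for A, B nonempty in Z/pZ.
|A| = 2, |B| = 2, p = 29.
CD lower bound = min(29, 2 + 2 - 1) = min(29, 3) = 3.
Compute A + B mod 29 directly:
a = 26: 26+23=20, 26+27=24
a = 27: 27+23=21, 27+27=25
A + B = {20, 21, 24, 25}, so |A + B| = 4.
Verify: 4 ≥ 3? Yes ✓.

CD lower bound = 3, actual |A + B| = 4.


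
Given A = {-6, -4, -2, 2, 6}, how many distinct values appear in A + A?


A + A = {a + a' : a, a' ∈ A}; |A| = 5.
General bounds: 2|A| - 1 ≤ |A + A| ≤ |A|(|A|+1)/2, i.e. 9 ≤ |A + A| ≤ 15.
Lower bound 2|A|-1 is attained iff A is an arithmetic progression.
Enumerate sums a + a' for a ≤ a' (symmetric, so this suffices):
a = -6: -6+-6=-12, -6+-4=-10, -6+-2=-8, -6+2=-4, -6+6=0
a = -4: -4+-4=-8, -4+-2=-6, -4+2=-2, -4+6=2
a = -2: -2+-2=-4, -2+2=0, -2+6=4
a = 2: 2+2=4, 2+6=8
a = 6: 6+6=12
Distinct sums: {-12, -10, -8, -6, -4, -2, 0, 2, 4, 8, 12}
|A + A| = 11

|A + A| = 11


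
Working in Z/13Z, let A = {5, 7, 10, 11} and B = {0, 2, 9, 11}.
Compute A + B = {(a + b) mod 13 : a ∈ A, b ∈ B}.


Work in Z/13Z: reduce every sum a + b modulo 13.
Enumerate all 16 pairs:
a = 5: 5+0=5, 5+2=7, 5+9=1, 5+11=3
a = 7: 7+0=7, 7+2=9, 7+9=3, 7+11=5
a = 10: 10+0=10, 10+2=12, 10+9=6, 10+11=8
a = 11: 11+0=11, 11+2=0, 11+9=7, 11+11=9
Distinct residues collected: {0, 1, 3, 5, 6, 7, 8, 9, 10, 11, 12}
|A + B| = 11 (out of 13 total residues).

A + B = {0, 1, 3, 5, 6, 7, 8, 9, 10, 11, 12}


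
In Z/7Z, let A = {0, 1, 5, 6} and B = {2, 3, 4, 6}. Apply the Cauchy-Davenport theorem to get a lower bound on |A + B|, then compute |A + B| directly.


Cauchy-Davenport: |A + B| ≥ min(p, |A| + |B| - 1) for A, B nonempty in Z/pZ.
|A| = 4, |B| = 4, p = 7.
CD lower bound = min(7, 4 + 4 - 1) = min(7, 7) = 7.
Compute A + B mod 7 directly:
a = 0: 0+2=2, 0+3=3, 0+4=4, 0+6=6
a = 1: 1+2=3, 1+3=4, 1+4=5, 1+6=0
a = 5: 5+2=0, 5+3=1, 5+4=2, 5+6=4
a = 6: 6+2=1, 6+3=2, 6+4=3, 6+6=5
A + B = {0, 1, 2, 3, 4, 5, 6}, so |A + B| = 7.
Verify: 7 ≥ 7? Yes ✓.

CD lower bound = 7, actual |A + B| = 7.


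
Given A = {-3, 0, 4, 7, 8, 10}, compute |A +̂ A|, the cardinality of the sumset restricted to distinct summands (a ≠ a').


Restricted sumset: A +̂ A = {a + a' : a ∈ A, a' ∈ A, a ≠ a'}.
Equivalently, take A + A and drop any sum 2a that is achievable ONLY as a + a for a ∈ A (i.e. sums representable only with equal summands).
Enumerate pairs (a, a') with a < a' (symmetric, so each unordered pair gives one sum; this covers all a ≠ a'):
  -3 + 0 = -3
  -3 + 4 = 1
  -3 + 7 = 4
  -3 + 8 = 5
  -3 + 10 = 7
  0 + 4 = 4
  0 + 7 = 7
  0 + 8 = 8
  0 + 10 = 10
  4 + 7 = 11
  4 + 8 = 12
  4 + 10 = 14
  7 + 8 = 15
  7 + 10 = 17
  8 + 10 = 18
Collected distinct sums: {-3, 1, 4, 5, 7, 8, 10, 11, 12, 14, 15, 17, 18}
|A +̂ A| = 13
(Reference bound: |A +̂ A| ≥ 2|A| - 3 for |A| ≥ 2, with |A| = 6 giving ≥ 9.)

|A +̂ A| = 13


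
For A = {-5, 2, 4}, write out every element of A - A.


A - A = {a - a' : a, a' ∈ A}.
Compute a - a' for each ordered pair (a, a'):
a = -5: -5--5=0, -5-2=-7, -5-4=-9
a = 2: 2--5=7, 2-2=0, 2-4=-2
a = 4: 4--5=9, 4-2=2, 4-4=0
Collecting distinct values (and noting 0 appears from a-a):
A - A = {-9, -7, -2, 0, 2, 7, 9}
|A - A| = 7

A - A = {-9, -7, -2, 0, 2, 7, 9}


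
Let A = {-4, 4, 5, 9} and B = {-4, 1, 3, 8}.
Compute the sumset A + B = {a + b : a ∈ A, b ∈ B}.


A + B = {a + b : a ∈ A, b ∈ B}.
Enumerate all |A|·|B| = 4·4 = 16 pairs (a, b) and collect distinct sums.
a = -4: -4+-4=-8, -4+1=-3, -4+3=-1, -4+8=4
a = 4: 4+-4=0, 4+1=5, 4+3=7, 4+8=12
a = 5: 5+-4=1, 5+1=6, 5+3=8, 5+8=13
a = 9: 9+-4=5, 9+1=10, 9+3=12, 9+8=17
Collecting distinct sums: A + B = {-8, -3, -1, 0, 1, 4, 5, 6, 7, 8, 10, 12, 13, 17}
|A + B| = 14

A + B = {-8, -3, -1, 0, 1, 4, 5, 6, 7, 8, 10, 12, 13, 17}


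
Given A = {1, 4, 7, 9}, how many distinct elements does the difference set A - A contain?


A - A = {a - a' : a, a' ∈ A}; |A| = 4.
Bounds: 2|A|-1 ≤ |A - A| ≤ |A|² - |A| + 1, i.e. 7 ≤ |A - A| ≤ 13.
Note: 0 ∈ A - A always (from a - a). The set is symmetric: if d ∈ A - A then -d ∈ A - A.
Enumerate nonzero differences d = a - a' with a > a' (then include -d):
Positive differences: {2, 3, 5, 6, 8}
Full difference set: {0} ∪ (positive diffs) ∪ (negative diffs).
|A - A| = 1 + 2·5 = 11 (matches direct enumeration: 11).

|A - A| = 11


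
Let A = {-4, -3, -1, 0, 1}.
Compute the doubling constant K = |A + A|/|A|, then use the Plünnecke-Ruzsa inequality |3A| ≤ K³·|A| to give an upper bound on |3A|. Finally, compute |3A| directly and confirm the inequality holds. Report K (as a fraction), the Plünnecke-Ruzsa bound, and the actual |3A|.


|A| = 5.
Step 1: Compute A + A by enumerating all 25 pairs.
A + A = {-8, -7, -6, -5, -4, -3, -2, -1, 0, 1, 2}, so |A + A| = 11.
Step 2: Doubling constant K = |A + A|/|A| = 11/5 = 11/5 ≈ 2.2000.
Step 3: Plünnecke-Ruzsa gives |3A| ≤ K³·|A| = (2.2000)³ · 5 ≈ 53.2400.
Step 4: Compute 3A = A + A + A directly by enumerating all triples (a,b,c) ∈ A³; |3A| = 16.
Step 5: Check 16 ≤ 53.2400? Yes ✓.

K = 11/5, Plünnecke-Ruzsa bound K³|A| ≈ 53.2400, |3A| = 16, inequality holds.


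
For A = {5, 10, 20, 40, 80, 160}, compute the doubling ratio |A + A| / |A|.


|A| = 6.
Compute A + A by enumerating all 36 pairs.
A + A = {10, 15, 20, 25, 30, 40, 45, 50, 60, 80, 85, 90, 100, 120, 160, 165, 170, 180, 200, 240, 320}, so |A + A| = 21.
K = |A + A| / |A| = 21/6 = 7/2 ≈ 3.5000.
Reference: AP of size 6 gives K = 11/6 ≈ 1.8333; a fully generic set of size 6 gives K ≈ 3.5000.

|A| = 6, |A + A| = 21, K = 21/6 = 7/2.


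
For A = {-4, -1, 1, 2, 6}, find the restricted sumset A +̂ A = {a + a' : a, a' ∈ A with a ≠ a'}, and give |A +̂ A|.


Restricted sumset: A +̂ A = {a + a' : a ∈ A, a' ∈ A, a ≠ a'}.
Equivalently, take A + A and drop any sum 2a that is achievable ONLY as a + a for a ∈ A (i.e. sums representable only with equal summands).
Enumerate pairs (a, a') with a < a' (symmetric, so each unordered pair gives one sum; this covers all a ≠ a'):
  -4 + -1 = -5
  -4 + 1 = -3
  -4 + 2 = -2
  -4 + 6 = 2
  -1 + 1 = 0
  -1 + 2 = 1
  -1 + 6 = 5
  1 + 2 = 3
  1 + 6 = 7
  2 + 6 = 8
Collected distinct sums: {-5, -3, -2, 0, 1, 2, 3, 5, 7, 8}
|A +̂ A| = 10
(Reference bound: |A +̂ A| ≥ 2|A| - 3 for |A| ≥ 2, with |A| = 5 giving ≥ 7.)

|A +̂ A| = 10


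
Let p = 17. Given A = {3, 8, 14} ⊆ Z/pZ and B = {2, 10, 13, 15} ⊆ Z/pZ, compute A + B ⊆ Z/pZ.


Work in Z/17Z: reduce every sum a + b modulo 17.
Enumerate all 12 pairs:
a = 3: 3+2=5, 3+10=13, 3+13=16, 3+15=1
a = 8: 8+2=10, 8+10=1, 8+13=4, 8+15=6
a = 14: 14+2=16, 14+10=7, 14+13=10, 14+15=12
Distinct residues collected: {1, 4, 5, 6, 7, 10, 12, 13, 16}
|A + B| = 9 (out of 17 total residues).

A + B = {1, 4, 5, 6, 7, 10, 12, 13, 16}


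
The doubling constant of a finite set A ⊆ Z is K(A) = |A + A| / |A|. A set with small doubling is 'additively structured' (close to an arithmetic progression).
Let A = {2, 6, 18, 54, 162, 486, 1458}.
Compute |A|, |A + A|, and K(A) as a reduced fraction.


|A| = 7.
Compute A + A by enumerating all 49 pairs.
A + A = {4, 8, 12, 20, 24, 36, 56, 60, 72, 108, 164, 168, 180, 216, 324, 488, 492, 504, 540, 648, 972, 1460, 1464, 1476, 1512, 1620, 1944, 2916}, so |A + A| = 28.
K = |A + A| / |A| = 28/7 = 4/1 ≈ 4.0000.
Reference: AP of size 7 gives K = 13/7 ≈ 1.8571; a fully generic set of size 7 gives K ≈ 4.0000.

|A| = 7, |A + A| = 28, K = 28/7 = 4/1.


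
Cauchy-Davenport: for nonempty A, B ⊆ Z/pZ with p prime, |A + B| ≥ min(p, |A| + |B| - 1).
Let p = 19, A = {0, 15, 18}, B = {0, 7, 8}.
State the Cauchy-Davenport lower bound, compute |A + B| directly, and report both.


Cauchy-Davenport: |A + B| ≥ min(p, |A| + |B| - 1) for A, B nonempty in Z/pZ.
|A| = 3, |B| = 3, p = 19.
CD lower bound = min(19, 3 + 3 - 1) = min(19, 5) = 5.
Compute A + B mod 19 directly:
a = 0: 0+0=0, 0+7=7, 0+8=8
a = 15: 15+0=15, 15+7=3, 15+8=4
a = 18: 18+0=18, 18+7=6, 18+8=7
A + B = {0, 3, 4, 6, 7, 8, 15, 18}, so |A + B| = 8.
Verify: 8 ≥ 5? Yes ✓.

CD lower bound = 5, actual |A + B| = 8.


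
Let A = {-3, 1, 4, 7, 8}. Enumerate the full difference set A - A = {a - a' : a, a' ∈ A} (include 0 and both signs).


A - A = {a - a' : a, a' ∈ A}.
Compute a - a' for each ordered pair (a, a'):
a = -3: -3--3=0, -3-1=-4, -3-4=-7, -3-7=-10, -3-8=-11
a = 1: 1--3=4, 1-1=0, 1-4=-3, 1-7=-6, 1-8=-7
a = 4: 4--3=7, 4-1=3, 4-4=0, 4-7=-3, 4-8=-4
a = 7: 7--3=10, 7-1=6, 7-4=3, 7-7=0, 7-8=-1
a = 8: 8--3=11, 8-1=7, 8-4=4, 8-7=1, 8-8=0
Collecting distinct values (and noting 0 appears from a-a):
A - A = {-11, -10, -7, -6, -4, -3, -1, 0, 1, 3, 4, 6, 7, 10, 11}
|A - A| = 15

A - A = {-11, -10, -7, -6, -4, -3, -1, 0, 1, 3, 4, 6, 7, 10, 11}


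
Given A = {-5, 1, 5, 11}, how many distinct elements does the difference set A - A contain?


A - A = {a - a' : a, a' ∈ A}; |A| = 4.
Bounds: 2|A|-1 ≤ |A - A| ≤ |A|² - |A| + 1, i.e. 7 ≤ |A - A| ≤ 13.
Note: 0 ∈ A - A always (from a - a). The set is symmetric: if d ∈ A - A then -d ∈ A - A.
Enumerate nonzero differences d = a - a' with a > a' (then include -d):
Positive differences: {4, 6, 10, 16}
Full difference set: {0} ∪ (positive diffs) ∪ (negative diffs).
|A - A| = 1 + 2·4 = 9 (matches direct enumeration: 9).

|A - A| = 9


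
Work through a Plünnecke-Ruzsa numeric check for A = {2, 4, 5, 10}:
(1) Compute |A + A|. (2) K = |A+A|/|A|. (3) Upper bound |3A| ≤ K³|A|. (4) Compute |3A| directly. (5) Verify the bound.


|A| = 4.
Step 1: Compute A + A by enumerating all 16 pairs.
A + A = {4, 6, 7, 8, 9, 10, 12, 14, 15, 20}, so |A + A| = 10.
Step 2: Doubling constant K = |A + A|/|A| = 10/4 = 10/4 ≈ 2.5000.
Step 3: Plünnecke-Ruzsa gives |3A| ≤ K³·|A| = (2.5000)³ · 4 ≈ 62.5000.
Step 4: Compute 3A = A + A + A directly by enumerating all triples (a,b,c) ∈ A³; |3A| = 18.
Step 5: Check 18 ≤ 62.5000? Yes ✓.

K = 10/4, Plünnecke-Ruzsa bound K³|A| ≈ 62.5000, |3A| = 18, inequality holds.


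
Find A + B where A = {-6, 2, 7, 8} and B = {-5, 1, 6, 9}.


A + B = {a + b : a ∈ A, b ∈ B}.
Enumerate all |A|·|B| = 4·4 = 16 pairs (a, b) and collect distinct sums.
a = -6: -6+-5=-11, -6+1=-5, -6+6=0, -6+9=3
a = 2: 2+-5=-3, 2+1=3, 2+6=8, 2+9=11
a = 7: 7+-5=2, 7+1=8, 7+6=13, 7+9=16
a = 8: 8+-5=3, 8+1=9, 8+6=14, 8+9=17
Collecting distinct sums: A + B = {-11, -5, -3, 0, 2, 3, 8, 9, 11, 13, 14, 16, 17}
|A + B| = 13

A + B = {-11, -5, -3, 0, 2, 3, 8, 9, 11, 13, 14, 16, 17}


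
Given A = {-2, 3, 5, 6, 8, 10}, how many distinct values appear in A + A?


A + A = {a + a' : a, a' ∈ A}; |A| = 6.
General bounds: 2|A| - 1 ≤ |A + A| ≤ |A|(|A|+1)/2, i.e. 11 ≤ |A + A| ≤ 21.
Lower bound 2|A|-1 is attained iff A is an arithmetic progression.
Enumerate sums a + a' for a ≤ a' (symmetric, so this suffices):
a = -2: -2+-2=-4, -2+3=1, -2+5=3, -2+6=4, -2+8=6, -2+10=8
a = 3: 3+3=6, 3+5=8, 3+6=9, 3+8=11, 3+10=13
a = 5: 5+5=10, 5+6=11, 5+8=13, 5+10=15
a = 6: 6+6=12, 6+8=14, 6+10=16
a = 8: 8+8=16, 8+10=18
a = 10: 10+10=20
Distinct sums: {-4, 1, 3, 4, 6, 8, 9, 10, 11, 12, 13, 14, 15, 16, 18, 20}
|A + A| = 16

|A + A| = 16


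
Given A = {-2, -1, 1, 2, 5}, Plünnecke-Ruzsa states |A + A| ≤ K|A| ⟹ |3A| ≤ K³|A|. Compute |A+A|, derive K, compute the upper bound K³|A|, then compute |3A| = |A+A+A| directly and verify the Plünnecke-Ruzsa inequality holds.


|A| = 5.
Step 1: Compute A + A by enumerating all 25 pairs.
A + A = {-4, -3, -2, -1, 0, 1, 2, 3, 4, 6, 7, 10}, so |A + A| = 12.
Step 2: Doubling constant K = |A + A|/|A| = 12/5 = 12/5 ≈ 2.4000.
Step 3: Plünnecke-Ruzsa gives |3A| ≤ K³·|A| = (2.4000)³ · 5 ≈ 69.1200.
Step 4: Compute 3A = A + A + A directly by enumerating all triples (a,b,c) ∈ A³; |3A| = 19.
Step 5: Check 19 ≤ 69.1200? Yes ✓.

K = 12/5, Plünnecke-Ruzsa bound K³|A| ≈ 69.1200, |3A| = 19, inequality holds.


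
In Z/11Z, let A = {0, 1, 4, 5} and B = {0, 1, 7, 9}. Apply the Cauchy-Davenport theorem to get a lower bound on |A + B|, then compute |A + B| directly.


Cauchy-Davenport: |A + B| ≥ min(p, |A| + |B| - 1) for A, B nonempty in Z/pZ.
|A| = 4, |B| = 4, p = 11.
CD lower bound = min(11, 4 + 4 - 1) = min(11, 7) = 7.
Compute A + B mod 11 directly:
a = 0: 0+0=0, 0+1=1, 0+7=7, 0+9=9
a = 1: 1+0=1, 1+1=2, 1+7=8, 1+9=10
a = 4: 4+0=4, 4+1=5, 4+7=0, 4+9=2
a = 5: 5+0=5, 5+1=6, 5+7=1, 5+9=3
A + B = {0, 1, 2, 3, 4, 5, 6, 7, 8, 9, 10}, so |A + B| = 11.
Verify: 11 ≥ 7? Yes ✓.

CD lower bound = 7, actual |A + B| = 11.


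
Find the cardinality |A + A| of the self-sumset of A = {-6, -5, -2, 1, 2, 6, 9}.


A + A = {a + a' : a, a' ∈ A}; |A| = 7.
General bounds: 2|A| - 1 ≤ |A + A| ≤ |A|(|A|+1)/2, i.e. 13 ≤ |A + A| ≤ 28.
Lower bound 2|A|-1 is attained iff A is an arithmetic progression.
Enumerate sums a + a' for a ≤ a' (symmetric, so this suffices):
a = -6: -6+-6=-12, -6+-5=-11, -6+-2=-8, -6+1=-5, -6+2=-4, -6+6=0, -6+9=3
a = -5: -5+-5=-10, -5+-2=-7, -5+1=-4, -5+2=-3, -5+6=1, -5+9=4
a = -2: -2+-2=-4, -2+1=-1, -2+2=0, -2+6=4, -2+9=7
a = 1: 1+1=2, 1+2=3, 1+6=7, 1+9=10
a = 2: 2+2=4, 2+6=8, 2+9=11
a = 6: 6+6=12, 6+9=15
a = 9: 9+9=18
Distinct sums: {-12, -11, -10, -8, -7, -5, -4, -3, -1, 0, 1, 2, 3, 4, 7, 8, 10, 11, 12, 15, 18}
|A + A| = 21

|A + A| = 21


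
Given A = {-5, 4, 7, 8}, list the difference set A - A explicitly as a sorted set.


A - A = {a - a' : a, a' ∈ A}.
Compute a - a' for each ordered pair (a, a'):
a = -5: -5--5=0, -5-4=-9, -5-7=-12, -5-8=-13
a = 4: 4--5=9, 4-4=0, 4-7=-3, 4-8=-4
a = 7: 7--5=12, 7-4=3, 7-7=0, 7-8=-1
a = 8: 8--5=13, 8-4=4, 8-7=1, 8-8=0
Collecting distinct values (and noting 0 appears from a-a):
A - A = {-13, -12, -9, -4, -3, -1, 0, 1, 3, 4, 9, 12, 13}
|A - A| = 13

A - A = {-13, -12, -9, -4, -3, -1, 0, 1, 3, 4, 9, 12, 13}


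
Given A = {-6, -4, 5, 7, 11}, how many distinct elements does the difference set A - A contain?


A - A = {a - a' : a, a' ∈ A}; |A| = 5.
Bounds: 2|A|-1 ≤ |A - A| ≤ |A|² - |A| + 1, i.e. 9 ≤ |A - A| ≤ 21.
Note: 0 ∈ A - A always (from a - a). The set is symmetric: if d ∈ A - A then -d ∈ A - A.
Enumerate nonzero differences d = a - a' with a > a' (then include -d):
Positive differences: {2, 4, 6, 9, 11, 13, 15, 17}
Full difference set: {0} ∪ (positive diffs) ∪ (negative diffs).
|A - A| = 1 + 2·8 = 17 (matches direct enumeration: 17).

|A - A| = 17


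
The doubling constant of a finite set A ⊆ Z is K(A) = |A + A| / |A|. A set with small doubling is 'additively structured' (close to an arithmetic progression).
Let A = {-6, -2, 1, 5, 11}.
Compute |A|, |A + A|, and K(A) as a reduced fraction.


|A| = 5.
Compute A + A by enumerating all 25 pairs.
A + A = {-12, -8, -5, -4, -1, 2, 3, 5, 6, 9, 10, 12, 16, 22}, so |A + A| = 14.
K = |A + A| / |A| = 14/5 (already in lowest terms) ≈ 2.8000.
Reference: AP of size 5 gives K = 9/5 ≈ 1.8000; a fully generic set of size 5 gives K ≈ 3.0000.

|A| = 5, |A + A| = 14, K = 14/5.


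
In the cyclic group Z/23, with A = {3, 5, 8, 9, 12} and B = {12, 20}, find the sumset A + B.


Work in Z/23Z: reduce every sum a + b modulo 23.
Enumerate all 10 pairs:
a = 3: 3+12=15, 3+20=0
a = 5: 5+12=17, 5+20=2
a = 8: 8+12=20, 8+20=5
a = 9: 9+12=21, 9+20=6
a = 12: 12+12=1, 12+20=9
Distinct residues collected: {0, 1, 2, 5, 6, 9, 15, 17, 20, 21}
|A + B| = 10 (out of 23 total residues).

A + B = {0, 1, 2, 5, 6, 9, 15, 17, 20, 21}


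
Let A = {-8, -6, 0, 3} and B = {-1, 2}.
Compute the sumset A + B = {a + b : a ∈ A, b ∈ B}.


A + B = {a + b : a ∈ A, b ∈ B}.
Enumerate all |A|·|B| = 4·2 = 8 pairs (a, b) and collect distinct sums.
a = -8: -8+-1=-9, -8+2=-6
a = -6: -6+-1=-7, -6+2=-4
a = 0: 0+-1=-1, 0+2=2
a = 3: 3+-1=2, 3+2=5
Collecting distinct sums: A + B = {-9, -7, -6, -4, -1, 2, 5}
|A + B| = 7

A + B = {-9, -7, -6, -4, -1, 2, 5}


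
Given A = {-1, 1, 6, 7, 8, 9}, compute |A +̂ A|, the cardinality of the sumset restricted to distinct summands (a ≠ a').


Restricted sumset: A +̂ A = {a + a' : a ∈ A, a' ∈ A, a ≠ a'}.
Equivalently, take A + A and drop any sum 2a that is achievable ONLY as a + a for a ∈ A (i.e. sums representable only with equal summands).
Enumerate pairs (a, a') with a < a' (symmetric, so each unordered pair gives one sum; this covers all a ≠ a'):
  -1 + 1 = 0
  -1 + 6 = 5
  -1 + 7 = 6
  -1 + 8 = 7
  -1 + 9 = 8
  1 + 6 = 7
  1 + 7 = 8
  1 + 8 = 9
  1 + 9 = 10
  6 + 7 = 13
  6 + 8 = 14
  6 + 9 = 15
  7 + 8 = 15
  7 + 9 = 16
  8 + 9 = 17
Collected distinct sums: {0, 5, 6, 7, 8, 9, 10, 13, 14, 15, 16, 17}
|A +̂ A| = 12
(Reference bound: |A +̂ A| ≥ 2|A| - 3 for |A| ≥ 2, with |A| = 6 giving ≥ 9.)

|A +̂ A| = 12


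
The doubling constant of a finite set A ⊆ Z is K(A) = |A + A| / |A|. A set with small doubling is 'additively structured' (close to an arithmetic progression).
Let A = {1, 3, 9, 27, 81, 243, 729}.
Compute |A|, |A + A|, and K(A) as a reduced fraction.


|A| = 7.
Compute A + A by enumerating all 49 pairs.
A + A = {2, 4, 6, 10, 12, 18, 28, 30, 36, 54, 82, 84, 90, 108, 162, 244, 246, 252, 270, 324, 486, 730, 732, 738, 756, 810, 972, 1458}, so |A + A| = 28.
K = |A + A| / |A| = 28/7 = 4/1 ≈ 4.0000.
Reference: AP of size 7 gives K = 13/7 ≈ 1.8571; a fully generic set of size 7 gives K ≈ 4.0000.

|A| = 7, |A + A| = 28, K = 28/7 = 4/1.


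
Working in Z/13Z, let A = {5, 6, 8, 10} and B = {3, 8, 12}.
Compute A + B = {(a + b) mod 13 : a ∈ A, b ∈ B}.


Work in Z/13Z: reduce every sum a + b modulo 13.
Enumerate all 12 pairs:
a = 5: 5+3=8, 5+8=0, 5+12=4
a = 6: 6+3=9, 6+8=1, 6+12=5
a = 8: 8+3=11, 8+8=3, 8+12=7
a = 10: 10+3=0, 10+8=5, 10+12=9
Distinct residues collected: {0, 1, 3, 4, 5, 7, 8, 9, 11}
|A + B| = 9 (out of 13 total residues).

A + B = {0, 1, 3, 4, 5, 7, 8, 9, 11}


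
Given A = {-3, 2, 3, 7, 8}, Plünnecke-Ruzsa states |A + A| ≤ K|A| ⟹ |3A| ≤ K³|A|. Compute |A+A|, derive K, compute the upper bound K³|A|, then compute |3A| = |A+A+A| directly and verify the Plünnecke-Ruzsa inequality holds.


|A| = 5.
Step 1: Compute A + A by enumerating all 25 pairs.
A + A = {-6, -1, 0, 4, 5, 6, 9, 10, 11, 14, 15, 16}, so |A + A| = 12.
Step 2: Doubling constant K = |A + A|/|A| = 12/5 = 12/5 ≈ 2.4000.
Step 3: Plünnecke-Ruzsa gives |3A| ≤ K³·|A| = (2.4000)³ · 5 ≈ 69.1200.
Step 4: Compute 3A = A + A + A directly by enumerating all triples (a,b,c) ∈ A³; |3A| = 22.
Step 5: Check 22 ≤ 69.1200? Yes ✓.

K = 12/5, Plünnecke-Ruzsa bound K³|A| ≈ 69.1200, |3A| = 22, inequality holds.
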